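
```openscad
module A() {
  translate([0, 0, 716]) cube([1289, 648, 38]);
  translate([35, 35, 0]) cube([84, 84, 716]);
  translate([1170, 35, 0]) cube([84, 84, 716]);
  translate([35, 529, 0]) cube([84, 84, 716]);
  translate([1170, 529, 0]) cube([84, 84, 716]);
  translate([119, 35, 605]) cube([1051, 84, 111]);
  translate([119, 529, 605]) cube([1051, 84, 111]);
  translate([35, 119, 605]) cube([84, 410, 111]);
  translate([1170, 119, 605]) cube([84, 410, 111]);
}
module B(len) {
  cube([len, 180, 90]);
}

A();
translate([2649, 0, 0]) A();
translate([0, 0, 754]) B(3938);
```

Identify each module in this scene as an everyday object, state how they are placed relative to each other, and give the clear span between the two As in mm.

A is a table. B is a beam. A beam spans the tops of two tables. The clear span between the two tables is 1360 mm.

Second table starts at x = 2649; first ends at x = 1289; clear span = 2649 − 1289 = 1360 mm.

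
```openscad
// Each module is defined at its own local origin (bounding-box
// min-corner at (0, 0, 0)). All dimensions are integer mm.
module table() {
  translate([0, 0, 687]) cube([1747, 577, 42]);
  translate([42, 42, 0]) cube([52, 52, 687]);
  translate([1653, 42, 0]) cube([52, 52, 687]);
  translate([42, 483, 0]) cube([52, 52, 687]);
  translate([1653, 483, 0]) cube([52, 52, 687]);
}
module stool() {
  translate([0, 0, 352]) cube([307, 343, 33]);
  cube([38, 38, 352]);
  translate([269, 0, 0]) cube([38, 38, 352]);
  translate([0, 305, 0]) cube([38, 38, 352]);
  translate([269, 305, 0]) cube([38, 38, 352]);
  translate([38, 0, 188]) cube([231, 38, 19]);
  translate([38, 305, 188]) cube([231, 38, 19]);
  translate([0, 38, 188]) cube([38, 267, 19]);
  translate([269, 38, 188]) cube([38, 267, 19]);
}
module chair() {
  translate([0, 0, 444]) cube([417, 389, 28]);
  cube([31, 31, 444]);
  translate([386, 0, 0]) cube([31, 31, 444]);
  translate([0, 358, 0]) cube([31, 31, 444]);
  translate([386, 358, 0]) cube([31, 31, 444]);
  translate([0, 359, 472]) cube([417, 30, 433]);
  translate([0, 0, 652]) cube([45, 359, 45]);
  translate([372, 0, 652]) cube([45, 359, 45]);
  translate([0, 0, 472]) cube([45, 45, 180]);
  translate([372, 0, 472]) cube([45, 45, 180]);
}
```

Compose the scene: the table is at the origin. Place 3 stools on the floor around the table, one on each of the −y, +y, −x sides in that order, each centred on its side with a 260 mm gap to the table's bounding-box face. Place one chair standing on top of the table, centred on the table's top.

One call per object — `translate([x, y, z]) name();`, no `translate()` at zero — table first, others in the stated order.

table();
translate([720, -603, 0]) stool();
translate([720, 837, 0]) stool();
translate([-567, 117, 0]) stool();
translate([665, 94, 729]) chair();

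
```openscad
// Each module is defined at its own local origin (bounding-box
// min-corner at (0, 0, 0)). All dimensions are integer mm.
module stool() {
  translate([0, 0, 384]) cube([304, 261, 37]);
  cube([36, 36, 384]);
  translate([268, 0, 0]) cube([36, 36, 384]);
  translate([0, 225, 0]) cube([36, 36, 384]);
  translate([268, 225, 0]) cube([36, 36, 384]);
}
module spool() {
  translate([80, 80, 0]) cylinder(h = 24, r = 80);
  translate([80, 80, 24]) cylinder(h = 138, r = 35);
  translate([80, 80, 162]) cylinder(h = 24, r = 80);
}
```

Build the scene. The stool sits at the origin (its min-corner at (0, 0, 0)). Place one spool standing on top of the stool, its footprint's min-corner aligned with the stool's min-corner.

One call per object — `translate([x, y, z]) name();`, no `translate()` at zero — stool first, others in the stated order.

stool();
translate([0, 0, 421]) spool();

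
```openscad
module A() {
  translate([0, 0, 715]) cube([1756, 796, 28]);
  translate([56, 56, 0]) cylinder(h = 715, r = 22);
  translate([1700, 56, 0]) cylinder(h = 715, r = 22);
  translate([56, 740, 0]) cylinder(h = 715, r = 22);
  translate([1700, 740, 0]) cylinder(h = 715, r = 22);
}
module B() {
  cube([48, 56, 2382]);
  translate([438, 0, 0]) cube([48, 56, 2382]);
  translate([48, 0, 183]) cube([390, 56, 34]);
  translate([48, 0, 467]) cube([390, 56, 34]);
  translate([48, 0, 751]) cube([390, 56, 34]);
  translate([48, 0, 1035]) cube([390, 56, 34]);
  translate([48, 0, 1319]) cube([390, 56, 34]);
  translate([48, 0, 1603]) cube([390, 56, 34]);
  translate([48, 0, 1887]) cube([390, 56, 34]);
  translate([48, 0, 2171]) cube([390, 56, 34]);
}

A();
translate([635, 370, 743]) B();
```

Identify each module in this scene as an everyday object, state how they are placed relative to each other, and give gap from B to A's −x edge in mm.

A is a table. B is a ladder. The ladder is on top of the table, centred. The gap from the ladder to the table's −x edge is 635 mm.

The ladder's min-x is at 635; the table's min-x is 0; gap = 635 mm.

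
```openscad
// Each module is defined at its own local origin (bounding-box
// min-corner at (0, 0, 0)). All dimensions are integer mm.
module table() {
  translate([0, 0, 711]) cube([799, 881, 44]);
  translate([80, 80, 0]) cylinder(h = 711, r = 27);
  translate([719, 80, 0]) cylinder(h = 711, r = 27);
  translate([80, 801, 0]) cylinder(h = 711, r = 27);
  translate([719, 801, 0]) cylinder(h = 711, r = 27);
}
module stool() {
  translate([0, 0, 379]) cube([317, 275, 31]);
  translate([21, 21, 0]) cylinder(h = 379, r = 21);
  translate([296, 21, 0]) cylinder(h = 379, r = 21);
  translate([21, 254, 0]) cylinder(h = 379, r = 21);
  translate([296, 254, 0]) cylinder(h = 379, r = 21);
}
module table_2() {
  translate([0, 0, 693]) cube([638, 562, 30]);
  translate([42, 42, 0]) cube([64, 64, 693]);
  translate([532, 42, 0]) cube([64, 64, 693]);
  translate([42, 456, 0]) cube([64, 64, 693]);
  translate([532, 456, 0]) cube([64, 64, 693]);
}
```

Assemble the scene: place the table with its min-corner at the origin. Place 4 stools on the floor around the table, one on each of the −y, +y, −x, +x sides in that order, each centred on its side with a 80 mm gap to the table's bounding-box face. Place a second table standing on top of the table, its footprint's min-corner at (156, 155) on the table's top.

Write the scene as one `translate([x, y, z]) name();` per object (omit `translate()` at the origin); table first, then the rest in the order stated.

table();
translate([241, -355, 0]) stool();
translate([241, 961, 0]) stool();
translate([-397, 303, 0]) stool();
translate([879, 303, 0]) stool();
translate([156, 155, 755]) table_2();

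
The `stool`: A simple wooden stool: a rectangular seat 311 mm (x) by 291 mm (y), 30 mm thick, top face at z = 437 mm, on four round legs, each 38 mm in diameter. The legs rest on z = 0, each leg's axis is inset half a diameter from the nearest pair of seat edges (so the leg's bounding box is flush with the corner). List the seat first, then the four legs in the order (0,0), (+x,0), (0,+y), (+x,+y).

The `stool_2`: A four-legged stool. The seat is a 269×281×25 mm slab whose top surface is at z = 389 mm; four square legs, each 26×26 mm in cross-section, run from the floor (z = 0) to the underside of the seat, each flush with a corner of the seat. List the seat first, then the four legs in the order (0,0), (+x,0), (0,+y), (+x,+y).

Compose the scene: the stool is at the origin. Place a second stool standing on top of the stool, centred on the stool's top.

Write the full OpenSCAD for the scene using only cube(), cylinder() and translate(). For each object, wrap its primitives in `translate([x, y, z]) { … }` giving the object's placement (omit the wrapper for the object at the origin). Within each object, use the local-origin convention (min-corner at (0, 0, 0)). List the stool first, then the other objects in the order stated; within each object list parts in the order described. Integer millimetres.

translate([0, 0, 407]) cube([311, 291, 30]);
translate([19, 19, 0]) cylinder(h = 407, r = 19);
translate([292, 19, 0]) cylinder(h = 407, r = 19);
translate([19, 272, 0]) cylinder(h = 407, r = 19);
translate([292, 272, 0]) cylinder(h = 407, r = 19);
translate([21, 5, 437]) {
  translate([0, 0, 364]) cube([269, 281, 25]);
  cube([26, 26, 364]);
  translate([243, 0, 0]) cube([26, 26, 364]);
  translate([0, 255, 0]) cube([26, 26, 364]);
  translate([243, 255, 0]) cube([26, 26, 364]);
}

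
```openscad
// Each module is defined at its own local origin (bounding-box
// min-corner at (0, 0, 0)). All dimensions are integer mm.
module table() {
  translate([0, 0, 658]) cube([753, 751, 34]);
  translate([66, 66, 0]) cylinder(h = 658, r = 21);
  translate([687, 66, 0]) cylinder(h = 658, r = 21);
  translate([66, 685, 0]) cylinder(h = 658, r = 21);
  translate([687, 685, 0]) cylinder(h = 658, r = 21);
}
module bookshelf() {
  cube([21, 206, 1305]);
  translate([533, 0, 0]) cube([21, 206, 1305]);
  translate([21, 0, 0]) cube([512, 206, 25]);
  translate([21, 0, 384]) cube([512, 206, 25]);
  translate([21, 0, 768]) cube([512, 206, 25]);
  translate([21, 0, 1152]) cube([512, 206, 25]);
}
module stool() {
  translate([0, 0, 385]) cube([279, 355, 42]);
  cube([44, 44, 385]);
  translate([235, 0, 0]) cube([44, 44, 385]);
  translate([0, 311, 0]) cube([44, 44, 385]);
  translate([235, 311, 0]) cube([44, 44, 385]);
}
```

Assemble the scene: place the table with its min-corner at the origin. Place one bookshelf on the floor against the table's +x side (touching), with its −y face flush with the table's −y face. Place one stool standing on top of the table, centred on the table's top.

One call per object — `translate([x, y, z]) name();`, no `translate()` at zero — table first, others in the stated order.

table();
translate([753, 0, 0]) bookshelf();
translate([237, 198, 692]) stool();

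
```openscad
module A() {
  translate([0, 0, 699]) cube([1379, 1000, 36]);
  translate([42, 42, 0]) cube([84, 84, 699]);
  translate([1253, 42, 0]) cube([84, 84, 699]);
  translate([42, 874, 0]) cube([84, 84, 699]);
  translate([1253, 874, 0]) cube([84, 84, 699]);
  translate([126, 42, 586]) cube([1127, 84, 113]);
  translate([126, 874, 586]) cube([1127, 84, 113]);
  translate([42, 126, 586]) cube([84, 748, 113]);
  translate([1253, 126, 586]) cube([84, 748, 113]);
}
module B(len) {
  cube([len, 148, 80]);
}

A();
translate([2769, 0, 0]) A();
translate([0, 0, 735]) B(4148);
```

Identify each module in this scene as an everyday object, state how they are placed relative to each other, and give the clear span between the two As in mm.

Second table starts at x = 2769; first ends at x = 1379; clear span = 2769 − 1379 = 1390 mm.

A is a table. B is a beam. A beam spans the tops of two tables. The clear span between the two tables is 1390 mm.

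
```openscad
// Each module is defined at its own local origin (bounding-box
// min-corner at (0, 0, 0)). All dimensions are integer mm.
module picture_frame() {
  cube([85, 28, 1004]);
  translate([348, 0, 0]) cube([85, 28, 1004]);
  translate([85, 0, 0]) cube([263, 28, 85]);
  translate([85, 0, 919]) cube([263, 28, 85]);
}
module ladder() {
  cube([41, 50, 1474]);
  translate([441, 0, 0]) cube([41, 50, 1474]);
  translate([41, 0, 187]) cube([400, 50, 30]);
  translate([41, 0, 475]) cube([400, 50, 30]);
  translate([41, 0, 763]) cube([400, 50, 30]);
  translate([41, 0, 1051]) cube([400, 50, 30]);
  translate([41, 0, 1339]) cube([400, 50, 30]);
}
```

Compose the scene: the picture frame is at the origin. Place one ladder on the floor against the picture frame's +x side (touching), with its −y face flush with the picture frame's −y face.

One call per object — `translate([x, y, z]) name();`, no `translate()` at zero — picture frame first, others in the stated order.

picture_frame();
translate([433, 0, 0]) ladder();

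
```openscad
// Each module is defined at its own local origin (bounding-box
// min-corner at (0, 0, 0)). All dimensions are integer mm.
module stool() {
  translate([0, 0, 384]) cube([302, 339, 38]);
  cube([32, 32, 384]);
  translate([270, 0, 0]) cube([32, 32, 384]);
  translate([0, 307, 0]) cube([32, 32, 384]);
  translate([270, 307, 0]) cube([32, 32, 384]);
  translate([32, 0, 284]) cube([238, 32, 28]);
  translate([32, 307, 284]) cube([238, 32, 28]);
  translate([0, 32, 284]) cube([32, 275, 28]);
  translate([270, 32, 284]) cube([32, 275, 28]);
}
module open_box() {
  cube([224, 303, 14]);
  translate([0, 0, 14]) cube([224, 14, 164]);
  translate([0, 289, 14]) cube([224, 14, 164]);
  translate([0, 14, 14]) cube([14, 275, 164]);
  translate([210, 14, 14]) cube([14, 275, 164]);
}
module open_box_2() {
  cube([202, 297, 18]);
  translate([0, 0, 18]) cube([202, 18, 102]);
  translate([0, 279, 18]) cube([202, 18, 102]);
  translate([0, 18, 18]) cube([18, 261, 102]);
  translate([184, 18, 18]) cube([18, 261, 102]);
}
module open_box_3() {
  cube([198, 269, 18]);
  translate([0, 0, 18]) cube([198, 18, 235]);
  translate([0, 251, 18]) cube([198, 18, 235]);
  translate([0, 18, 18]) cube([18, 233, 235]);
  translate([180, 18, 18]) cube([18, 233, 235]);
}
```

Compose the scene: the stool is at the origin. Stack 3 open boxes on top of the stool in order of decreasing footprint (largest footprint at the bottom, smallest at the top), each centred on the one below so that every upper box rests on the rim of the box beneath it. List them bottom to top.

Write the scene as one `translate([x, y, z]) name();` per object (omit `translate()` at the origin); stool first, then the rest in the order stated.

stool();
translate([39, 18, 422]) open_box();
translate([50, 21, 600]) open_box_2();
translate([52, 35, 720]) open_box_3();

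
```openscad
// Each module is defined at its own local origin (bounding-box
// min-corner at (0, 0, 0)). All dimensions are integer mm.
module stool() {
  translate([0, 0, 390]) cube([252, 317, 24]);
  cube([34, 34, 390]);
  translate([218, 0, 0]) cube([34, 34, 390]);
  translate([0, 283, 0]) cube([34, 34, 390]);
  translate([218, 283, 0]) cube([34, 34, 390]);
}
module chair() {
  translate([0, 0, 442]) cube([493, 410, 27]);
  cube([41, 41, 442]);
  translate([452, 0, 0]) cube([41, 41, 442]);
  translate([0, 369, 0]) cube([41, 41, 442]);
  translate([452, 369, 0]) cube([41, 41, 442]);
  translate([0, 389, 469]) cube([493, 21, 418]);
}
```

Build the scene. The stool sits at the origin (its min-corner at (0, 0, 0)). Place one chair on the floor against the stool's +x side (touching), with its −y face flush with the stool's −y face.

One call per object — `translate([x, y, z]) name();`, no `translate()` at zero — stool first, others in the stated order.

stool();
translate([252, 0, 0]) chair();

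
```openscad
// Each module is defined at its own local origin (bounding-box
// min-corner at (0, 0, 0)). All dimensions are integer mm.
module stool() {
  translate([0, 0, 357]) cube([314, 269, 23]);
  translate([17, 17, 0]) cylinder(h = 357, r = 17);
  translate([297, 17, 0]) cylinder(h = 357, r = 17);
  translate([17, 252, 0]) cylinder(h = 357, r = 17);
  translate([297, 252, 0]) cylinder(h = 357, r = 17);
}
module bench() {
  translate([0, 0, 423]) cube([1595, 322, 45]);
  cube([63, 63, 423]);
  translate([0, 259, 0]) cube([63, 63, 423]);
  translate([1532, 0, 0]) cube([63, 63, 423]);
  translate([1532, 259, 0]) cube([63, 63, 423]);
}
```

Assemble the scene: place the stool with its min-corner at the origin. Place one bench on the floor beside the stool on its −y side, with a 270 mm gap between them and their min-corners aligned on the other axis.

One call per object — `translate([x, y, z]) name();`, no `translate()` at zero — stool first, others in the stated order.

stool();
translate([0, -592, 0]) bench();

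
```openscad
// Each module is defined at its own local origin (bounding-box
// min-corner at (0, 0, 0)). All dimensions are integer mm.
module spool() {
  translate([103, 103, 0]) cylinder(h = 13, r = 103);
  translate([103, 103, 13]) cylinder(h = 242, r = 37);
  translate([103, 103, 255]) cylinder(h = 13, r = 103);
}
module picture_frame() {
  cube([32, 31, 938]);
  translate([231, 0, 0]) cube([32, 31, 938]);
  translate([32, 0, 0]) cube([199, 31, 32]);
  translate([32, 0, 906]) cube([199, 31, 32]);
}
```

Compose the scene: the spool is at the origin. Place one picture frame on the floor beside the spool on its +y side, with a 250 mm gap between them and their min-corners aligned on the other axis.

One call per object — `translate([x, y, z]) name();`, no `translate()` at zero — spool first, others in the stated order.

spool();
translate([0, 456, 0]) picture_frame();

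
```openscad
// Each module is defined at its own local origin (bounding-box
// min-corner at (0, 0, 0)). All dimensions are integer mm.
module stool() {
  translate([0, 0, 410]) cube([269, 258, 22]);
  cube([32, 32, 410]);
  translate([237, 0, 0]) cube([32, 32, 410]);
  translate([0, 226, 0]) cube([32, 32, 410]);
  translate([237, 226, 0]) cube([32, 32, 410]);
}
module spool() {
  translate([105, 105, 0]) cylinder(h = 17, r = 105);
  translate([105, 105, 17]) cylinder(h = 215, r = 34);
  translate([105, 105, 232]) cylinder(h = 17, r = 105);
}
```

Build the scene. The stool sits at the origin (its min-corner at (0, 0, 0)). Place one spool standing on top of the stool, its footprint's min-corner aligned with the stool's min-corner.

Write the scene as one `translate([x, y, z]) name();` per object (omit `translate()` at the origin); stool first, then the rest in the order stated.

stool();
translate([0, 0, 432]) spool();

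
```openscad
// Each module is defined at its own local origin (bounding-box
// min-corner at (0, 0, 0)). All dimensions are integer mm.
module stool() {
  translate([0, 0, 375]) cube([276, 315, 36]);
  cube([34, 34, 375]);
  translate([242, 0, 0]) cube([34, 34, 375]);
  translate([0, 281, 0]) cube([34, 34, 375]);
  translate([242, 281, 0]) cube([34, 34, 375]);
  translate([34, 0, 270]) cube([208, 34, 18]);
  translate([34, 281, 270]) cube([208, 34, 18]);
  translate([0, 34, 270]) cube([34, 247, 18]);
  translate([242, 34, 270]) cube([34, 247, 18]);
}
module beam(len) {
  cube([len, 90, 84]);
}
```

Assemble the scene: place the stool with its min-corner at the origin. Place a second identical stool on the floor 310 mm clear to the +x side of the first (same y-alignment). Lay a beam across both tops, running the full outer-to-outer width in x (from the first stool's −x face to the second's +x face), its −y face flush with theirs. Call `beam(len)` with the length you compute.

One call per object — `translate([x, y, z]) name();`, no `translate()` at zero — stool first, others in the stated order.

stool();
translate([586, 0, 0]) stool();
translate([0, 0, 411]) beam(862);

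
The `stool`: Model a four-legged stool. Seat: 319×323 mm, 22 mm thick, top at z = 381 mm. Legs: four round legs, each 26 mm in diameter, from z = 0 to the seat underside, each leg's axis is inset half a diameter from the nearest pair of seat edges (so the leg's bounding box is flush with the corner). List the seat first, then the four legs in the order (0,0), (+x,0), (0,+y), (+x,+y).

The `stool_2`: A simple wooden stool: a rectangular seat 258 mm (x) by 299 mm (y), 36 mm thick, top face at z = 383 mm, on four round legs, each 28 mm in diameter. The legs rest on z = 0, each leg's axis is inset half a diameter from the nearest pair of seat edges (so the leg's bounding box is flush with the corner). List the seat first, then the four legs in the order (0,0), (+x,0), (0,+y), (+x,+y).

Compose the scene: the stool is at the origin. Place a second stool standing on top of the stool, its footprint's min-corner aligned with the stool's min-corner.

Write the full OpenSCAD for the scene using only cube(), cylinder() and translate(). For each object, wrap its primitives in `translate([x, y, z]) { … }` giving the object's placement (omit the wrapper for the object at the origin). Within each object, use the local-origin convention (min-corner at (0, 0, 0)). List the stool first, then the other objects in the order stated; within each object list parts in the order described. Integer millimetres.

translate([0, 0, 359]) cube([319, 323, 22]);
translate([13, 13, 0]) cylinder(h = 359, r = 13);
translate([306, 13, 0]) cylinder(h = 359, r = 13);
translate([13, 310, 0]) cylinder(h = 359, r = 13);
translate([306, 310, 0]) cylinder(h = 359, r = 13);
translate([0, 0, 381]) {
  translate([0, 0, 347]) cube([258, 299, 36]);
  translate([14, 14, 0]) cylinder(h = 347, r = 14);
  translate([244, 14, 0]) cylinder(h = 347, r = 14);
  translate([14, 285, 0]) cylinder(h = 347, r = 14);
  translate([244, 285, 0]) cylinder(h = 347, r = 14);
}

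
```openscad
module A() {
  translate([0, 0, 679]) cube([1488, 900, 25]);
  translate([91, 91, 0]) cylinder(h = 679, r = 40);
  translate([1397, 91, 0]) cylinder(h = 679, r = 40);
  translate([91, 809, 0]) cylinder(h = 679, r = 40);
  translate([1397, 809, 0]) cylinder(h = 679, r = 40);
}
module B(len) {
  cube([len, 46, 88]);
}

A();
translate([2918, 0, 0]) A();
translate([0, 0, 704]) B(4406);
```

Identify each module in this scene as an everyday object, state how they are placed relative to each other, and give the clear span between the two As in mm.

A is a table. B is a beam. A beam spans the tops of two tables. The clear span between the two tables is 1430 mm.

Second table starts at x = 2918; first ends at x = 1488; clear span = 2918 − 1488 = 1430 mm.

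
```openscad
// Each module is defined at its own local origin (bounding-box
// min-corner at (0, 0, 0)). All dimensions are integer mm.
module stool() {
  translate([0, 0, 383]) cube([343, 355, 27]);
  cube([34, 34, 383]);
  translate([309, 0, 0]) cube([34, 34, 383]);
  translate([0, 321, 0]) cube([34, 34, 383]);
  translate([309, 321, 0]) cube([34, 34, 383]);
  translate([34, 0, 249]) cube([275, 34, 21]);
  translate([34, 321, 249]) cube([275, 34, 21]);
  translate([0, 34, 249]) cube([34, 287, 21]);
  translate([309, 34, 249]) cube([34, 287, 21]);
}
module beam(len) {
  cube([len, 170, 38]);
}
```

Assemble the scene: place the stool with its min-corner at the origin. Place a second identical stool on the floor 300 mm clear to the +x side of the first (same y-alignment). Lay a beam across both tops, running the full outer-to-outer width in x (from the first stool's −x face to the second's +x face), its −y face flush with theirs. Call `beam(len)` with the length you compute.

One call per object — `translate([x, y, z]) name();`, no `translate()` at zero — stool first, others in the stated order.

stool();
translate([643, 0, 0]) stool();
translate([0, 0, 410]) beam(986);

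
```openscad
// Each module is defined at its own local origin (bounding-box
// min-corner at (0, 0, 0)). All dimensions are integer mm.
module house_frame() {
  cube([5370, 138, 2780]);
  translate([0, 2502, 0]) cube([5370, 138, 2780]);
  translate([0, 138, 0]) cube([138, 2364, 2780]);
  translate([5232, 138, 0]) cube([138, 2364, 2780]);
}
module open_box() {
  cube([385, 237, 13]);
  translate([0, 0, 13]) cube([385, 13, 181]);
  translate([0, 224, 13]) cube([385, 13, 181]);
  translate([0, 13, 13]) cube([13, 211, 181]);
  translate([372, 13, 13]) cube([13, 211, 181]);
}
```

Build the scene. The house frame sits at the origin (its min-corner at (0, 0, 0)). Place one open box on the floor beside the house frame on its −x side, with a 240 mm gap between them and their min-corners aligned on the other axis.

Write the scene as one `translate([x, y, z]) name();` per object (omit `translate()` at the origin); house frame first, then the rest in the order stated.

house_frame();
translate([-625, 0, 0]) open_box();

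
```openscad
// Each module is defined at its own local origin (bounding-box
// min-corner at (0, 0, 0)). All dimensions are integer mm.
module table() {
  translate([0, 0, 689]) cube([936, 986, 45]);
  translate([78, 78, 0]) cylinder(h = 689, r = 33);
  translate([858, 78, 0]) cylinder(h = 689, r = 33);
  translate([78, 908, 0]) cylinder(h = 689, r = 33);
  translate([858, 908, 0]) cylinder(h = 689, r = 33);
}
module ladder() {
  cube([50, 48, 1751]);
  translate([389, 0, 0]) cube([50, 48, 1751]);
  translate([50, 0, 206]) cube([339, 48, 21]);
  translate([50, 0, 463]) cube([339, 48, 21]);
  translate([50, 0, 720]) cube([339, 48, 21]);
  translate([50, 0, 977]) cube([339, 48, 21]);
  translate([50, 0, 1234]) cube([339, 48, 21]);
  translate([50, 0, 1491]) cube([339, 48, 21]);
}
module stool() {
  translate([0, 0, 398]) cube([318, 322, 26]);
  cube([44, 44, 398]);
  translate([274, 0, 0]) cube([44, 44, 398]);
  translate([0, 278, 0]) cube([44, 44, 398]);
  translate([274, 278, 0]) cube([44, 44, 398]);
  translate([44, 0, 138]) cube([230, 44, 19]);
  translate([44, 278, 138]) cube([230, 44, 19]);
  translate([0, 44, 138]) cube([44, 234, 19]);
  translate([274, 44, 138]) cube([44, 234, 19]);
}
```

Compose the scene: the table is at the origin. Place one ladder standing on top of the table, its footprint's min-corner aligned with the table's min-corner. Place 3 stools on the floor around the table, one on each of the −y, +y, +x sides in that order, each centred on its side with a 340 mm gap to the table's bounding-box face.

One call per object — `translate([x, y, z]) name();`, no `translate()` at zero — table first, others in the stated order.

table();
translate([0, 0, 734]) ladder();
translate([309, -662, 0]) stool();
translate([309, 1326, 0]) stool();
translate([1276, 332, 0]) stool();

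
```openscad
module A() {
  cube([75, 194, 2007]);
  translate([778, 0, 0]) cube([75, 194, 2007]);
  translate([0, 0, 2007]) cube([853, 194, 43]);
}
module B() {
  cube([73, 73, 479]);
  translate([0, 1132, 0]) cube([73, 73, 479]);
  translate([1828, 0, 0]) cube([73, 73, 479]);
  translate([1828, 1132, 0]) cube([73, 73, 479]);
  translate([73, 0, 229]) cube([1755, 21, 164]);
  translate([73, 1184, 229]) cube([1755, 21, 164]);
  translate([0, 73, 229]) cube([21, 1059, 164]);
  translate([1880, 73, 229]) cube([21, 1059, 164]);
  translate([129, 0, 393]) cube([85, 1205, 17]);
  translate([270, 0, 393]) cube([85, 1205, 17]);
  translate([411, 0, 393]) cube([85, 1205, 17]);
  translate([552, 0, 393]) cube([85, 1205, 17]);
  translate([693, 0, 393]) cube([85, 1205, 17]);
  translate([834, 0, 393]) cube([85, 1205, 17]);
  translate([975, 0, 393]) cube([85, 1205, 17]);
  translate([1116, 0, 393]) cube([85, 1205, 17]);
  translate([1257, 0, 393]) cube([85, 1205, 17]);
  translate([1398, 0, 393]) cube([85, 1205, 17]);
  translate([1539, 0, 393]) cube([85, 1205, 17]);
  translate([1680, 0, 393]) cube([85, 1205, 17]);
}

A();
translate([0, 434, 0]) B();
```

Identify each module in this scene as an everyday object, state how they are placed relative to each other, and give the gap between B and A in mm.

The bed frame's nearest face is 240 mm from the door frame's +y face.

A is a door frame. B is a bed frame. The bed frame is on the floor beside the door frame on its +y side. The gap between the bed frame and the door frame is 240 mm.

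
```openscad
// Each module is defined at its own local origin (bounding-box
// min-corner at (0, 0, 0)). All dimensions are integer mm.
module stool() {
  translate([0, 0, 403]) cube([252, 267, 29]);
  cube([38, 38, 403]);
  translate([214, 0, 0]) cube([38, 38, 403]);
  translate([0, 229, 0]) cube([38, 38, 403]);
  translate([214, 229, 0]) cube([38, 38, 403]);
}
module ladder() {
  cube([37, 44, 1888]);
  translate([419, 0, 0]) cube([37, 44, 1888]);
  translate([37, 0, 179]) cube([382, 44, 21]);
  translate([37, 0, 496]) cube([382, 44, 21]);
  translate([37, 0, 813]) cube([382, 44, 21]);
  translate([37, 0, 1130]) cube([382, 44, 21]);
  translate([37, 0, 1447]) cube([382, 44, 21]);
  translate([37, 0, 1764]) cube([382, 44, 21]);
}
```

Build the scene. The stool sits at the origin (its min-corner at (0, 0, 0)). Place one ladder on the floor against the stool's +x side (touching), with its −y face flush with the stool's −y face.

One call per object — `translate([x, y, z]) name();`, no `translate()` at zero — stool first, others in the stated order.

stool();
translate([252, 0, 0]) ladder();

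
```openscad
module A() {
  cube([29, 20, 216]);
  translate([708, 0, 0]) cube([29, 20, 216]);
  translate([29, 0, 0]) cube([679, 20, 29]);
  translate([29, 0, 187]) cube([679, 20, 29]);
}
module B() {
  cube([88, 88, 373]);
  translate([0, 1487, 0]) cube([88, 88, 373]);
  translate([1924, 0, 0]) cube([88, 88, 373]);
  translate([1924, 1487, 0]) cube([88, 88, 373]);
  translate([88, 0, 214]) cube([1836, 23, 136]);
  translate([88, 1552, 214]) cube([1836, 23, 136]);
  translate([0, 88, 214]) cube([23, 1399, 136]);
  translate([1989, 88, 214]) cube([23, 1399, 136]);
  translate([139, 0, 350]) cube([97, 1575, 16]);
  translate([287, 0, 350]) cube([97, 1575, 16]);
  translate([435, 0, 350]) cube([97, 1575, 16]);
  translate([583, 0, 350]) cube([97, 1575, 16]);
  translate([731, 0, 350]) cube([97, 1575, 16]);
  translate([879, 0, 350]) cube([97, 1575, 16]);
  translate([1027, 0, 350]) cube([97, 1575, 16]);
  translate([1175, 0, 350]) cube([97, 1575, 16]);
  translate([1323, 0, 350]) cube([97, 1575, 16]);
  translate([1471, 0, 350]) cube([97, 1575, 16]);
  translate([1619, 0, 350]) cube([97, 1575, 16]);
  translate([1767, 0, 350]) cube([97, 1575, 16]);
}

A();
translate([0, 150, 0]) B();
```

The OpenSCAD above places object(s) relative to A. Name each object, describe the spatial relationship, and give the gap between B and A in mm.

The bed frame's nearest face is 130 mm from the picture frame's +y face.

A is a picture frame. B is a bed frame. The bed frame is on the floor beside the picture frame on its +y side. The gap between the bed frame and the picture frame is 130 mm.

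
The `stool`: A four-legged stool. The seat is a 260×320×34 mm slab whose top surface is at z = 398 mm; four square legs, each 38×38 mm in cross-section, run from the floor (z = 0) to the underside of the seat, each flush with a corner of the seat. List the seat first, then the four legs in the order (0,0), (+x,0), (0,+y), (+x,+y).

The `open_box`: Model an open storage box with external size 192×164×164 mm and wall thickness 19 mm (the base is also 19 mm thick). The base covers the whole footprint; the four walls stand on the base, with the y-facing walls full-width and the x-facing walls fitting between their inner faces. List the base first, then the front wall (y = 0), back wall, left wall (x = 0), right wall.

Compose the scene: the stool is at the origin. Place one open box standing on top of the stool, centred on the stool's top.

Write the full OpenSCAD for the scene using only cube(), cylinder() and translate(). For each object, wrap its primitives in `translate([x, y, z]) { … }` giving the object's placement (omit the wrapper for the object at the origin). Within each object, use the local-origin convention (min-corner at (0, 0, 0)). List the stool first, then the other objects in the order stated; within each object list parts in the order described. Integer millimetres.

translate([0, 0, 364]) cube([260, 320, 34]);
cube([38, 38, 364]);
translate([222, 0, 0]) cube([38, 38, 364]);
translate([0, 282, 0]) cube([38, 38, 364]);
translate([222, 282, 0]) cube([38, 38, 364]);
translate([34, 78, 398]) {
  cube([192, 164, 19]);
  translate([0, 0, 19]) cube([192, 19, 145]);
  translate([0, 145, 19]) cube([192, 19, 145]);
  translate([0, 19, 19]) cube([19, 126, 145]);
  translate([173, 19, 19]) cube([19, 126, 145]);
}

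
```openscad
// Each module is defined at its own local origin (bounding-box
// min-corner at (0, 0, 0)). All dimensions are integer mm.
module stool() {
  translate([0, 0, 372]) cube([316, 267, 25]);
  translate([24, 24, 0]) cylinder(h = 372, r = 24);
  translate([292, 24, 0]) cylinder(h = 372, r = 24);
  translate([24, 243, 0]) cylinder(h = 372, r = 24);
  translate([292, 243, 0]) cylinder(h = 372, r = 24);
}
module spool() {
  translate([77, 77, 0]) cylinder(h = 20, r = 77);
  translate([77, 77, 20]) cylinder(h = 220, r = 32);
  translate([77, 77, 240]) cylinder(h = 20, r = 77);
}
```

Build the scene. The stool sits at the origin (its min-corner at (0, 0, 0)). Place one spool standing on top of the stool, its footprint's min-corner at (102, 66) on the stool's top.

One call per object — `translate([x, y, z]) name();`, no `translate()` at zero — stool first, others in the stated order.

stool();
translate([102, 66, 397]) spool();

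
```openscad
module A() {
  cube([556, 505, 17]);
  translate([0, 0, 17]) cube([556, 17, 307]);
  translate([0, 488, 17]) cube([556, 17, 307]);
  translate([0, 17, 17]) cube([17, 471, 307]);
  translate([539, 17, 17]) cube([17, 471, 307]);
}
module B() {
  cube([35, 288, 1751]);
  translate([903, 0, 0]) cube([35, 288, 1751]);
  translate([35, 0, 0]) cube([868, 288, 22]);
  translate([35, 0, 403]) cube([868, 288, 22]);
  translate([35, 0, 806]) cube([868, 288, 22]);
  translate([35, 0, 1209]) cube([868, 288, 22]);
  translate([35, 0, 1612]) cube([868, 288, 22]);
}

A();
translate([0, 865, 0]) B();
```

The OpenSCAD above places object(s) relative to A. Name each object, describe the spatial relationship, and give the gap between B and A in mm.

A is an open box. B is a bookshelf. The bookshelf is on the floor beside the open box on its +y side. The gap between the bookshelf and the open box is 360 mm.

The bookshelf's nearest face is 360 mm from the open box's +y face.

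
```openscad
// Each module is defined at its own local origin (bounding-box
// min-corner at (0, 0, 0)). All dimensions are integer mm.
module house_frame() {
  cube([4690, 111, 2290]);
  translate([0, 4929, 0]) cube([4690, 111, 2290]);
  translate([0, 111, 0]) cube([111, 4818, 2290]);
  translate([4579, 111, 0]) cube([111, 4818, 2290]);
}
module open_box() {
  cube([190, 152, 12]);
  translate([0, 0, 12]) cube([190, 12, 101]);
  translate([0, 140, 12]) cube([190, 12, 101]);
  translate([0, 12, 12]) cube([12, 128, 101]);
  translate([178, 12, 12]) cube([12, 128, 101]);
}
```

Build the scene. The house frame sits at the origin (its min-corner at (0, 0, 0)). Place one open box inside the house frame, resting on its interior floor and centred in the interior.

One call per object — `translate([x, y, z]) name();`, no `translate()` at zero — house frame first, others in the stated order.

house_frame();
translate([2250, 2444, 0]) open_box();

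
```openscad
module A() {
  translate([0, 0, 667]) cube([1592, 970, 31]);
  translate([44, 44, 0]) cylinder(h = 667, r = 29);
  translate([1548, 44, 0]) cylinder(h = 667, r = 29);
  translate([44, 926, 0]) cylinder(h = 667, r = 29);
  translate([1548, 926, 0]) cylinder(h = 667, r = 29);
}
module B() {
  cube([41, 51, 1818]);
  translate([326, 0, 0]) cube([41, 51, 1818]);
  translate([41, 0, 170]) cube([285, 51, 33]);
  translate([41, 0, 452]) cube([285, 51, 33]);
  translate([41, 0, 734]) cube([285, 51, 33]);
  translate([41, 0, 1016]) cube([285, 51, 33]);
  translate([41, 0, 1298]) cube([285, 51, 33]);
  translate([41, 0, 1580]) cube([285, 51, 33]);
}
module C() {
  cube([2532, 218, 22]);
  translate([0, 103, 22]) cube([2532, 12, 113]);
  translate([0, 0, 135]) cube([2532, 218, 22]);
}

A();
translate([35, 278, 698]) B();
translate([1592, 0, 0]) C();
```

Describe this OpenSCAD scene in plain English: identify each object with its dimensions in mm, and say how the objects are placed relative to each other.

A is a rectangular dining table. The top is 1592×970×31 mm with its upper surface at z = 698 mm. It stands on four round legs of 58 mm diameter, each leg's bounding box inset 15 mm from the nearest pair of top edges, running from the floor to the underside of the top.

B is a straight ladder. Two 41×51 mm vertical rails, 1818 mm tall, stand 367 mm apart (outside-to-outside) with their front faces coplanar on the −y side. 6 rungs, each 51 mm deep and 33 mm tall, span between the inner faces of the rails, front faces flush with the rails. The lowest rung's underside is at z = 170 mm and rungs are spaced 282 mm apart (underside to underside).

C is an I-beam lying along x, 2532 mm long. Overall section height 157 mm. Two flanges 218 mm wide (y) and 22 mm thick, one on the floor and one at the top; a web 12 mm thick runs between them, centred on the flange width.

The ladder is on top of the table. The I-beam is against the table's +x side, with their −y faces flush.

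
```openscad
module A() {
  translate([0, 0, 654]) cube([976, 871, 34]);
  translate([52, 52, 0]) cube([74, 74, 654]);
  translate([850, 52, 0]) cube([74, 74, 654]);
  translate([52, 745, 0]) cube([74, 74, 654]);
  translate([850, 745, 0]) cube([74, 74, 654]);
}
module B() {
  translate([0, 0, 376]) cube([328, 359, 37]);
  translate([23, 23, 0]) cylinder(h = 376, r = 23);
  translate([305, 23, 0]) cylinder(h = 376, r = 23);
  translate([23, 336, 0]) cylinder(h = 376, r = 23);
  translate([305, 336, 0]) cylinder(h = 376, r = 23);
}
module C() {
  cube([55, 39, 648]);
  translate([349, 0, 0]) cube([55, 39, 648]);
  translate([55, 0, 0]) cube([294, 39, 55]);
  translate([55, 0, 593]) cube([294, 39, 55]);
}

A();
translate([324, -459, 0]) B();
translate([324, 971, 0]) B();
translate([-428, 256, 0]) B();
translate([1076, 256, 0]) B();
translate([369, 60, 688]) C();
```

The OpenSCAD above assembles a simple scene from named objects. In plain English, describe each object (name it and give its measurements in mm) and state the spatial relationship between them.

A is a table with a 976×871 mm rectangular top, 34 mm thick, top surface at z = 688 mm, supported by four 74×74 mm square legs, each inset 52 mm from the nearest pair of top edges, running from the floor.

B is a four-legged stool. The seat is a 328×359×37 mm slab whose top surface is at z = 413 mm; four round legs, each 46 mm in diameter, run from the floor (z = 0) to the underside of the seat, each leg's axis is inset half a diameter from the nearest pair of seat edges (so the leg's bounding box is flush with the corner).

C is a picture frame with a 294×538 mm rectangular opening (x by z) and a uniform 55 mm border on every side. Frame depth is 39 mm along y. It is built from two vertical stiles running the full outside height and two horizontal rails spanning the gap between the stiles.

Four stools sit around the table at the −y, +y, −x, +x sides. The picture frame is on top of the table.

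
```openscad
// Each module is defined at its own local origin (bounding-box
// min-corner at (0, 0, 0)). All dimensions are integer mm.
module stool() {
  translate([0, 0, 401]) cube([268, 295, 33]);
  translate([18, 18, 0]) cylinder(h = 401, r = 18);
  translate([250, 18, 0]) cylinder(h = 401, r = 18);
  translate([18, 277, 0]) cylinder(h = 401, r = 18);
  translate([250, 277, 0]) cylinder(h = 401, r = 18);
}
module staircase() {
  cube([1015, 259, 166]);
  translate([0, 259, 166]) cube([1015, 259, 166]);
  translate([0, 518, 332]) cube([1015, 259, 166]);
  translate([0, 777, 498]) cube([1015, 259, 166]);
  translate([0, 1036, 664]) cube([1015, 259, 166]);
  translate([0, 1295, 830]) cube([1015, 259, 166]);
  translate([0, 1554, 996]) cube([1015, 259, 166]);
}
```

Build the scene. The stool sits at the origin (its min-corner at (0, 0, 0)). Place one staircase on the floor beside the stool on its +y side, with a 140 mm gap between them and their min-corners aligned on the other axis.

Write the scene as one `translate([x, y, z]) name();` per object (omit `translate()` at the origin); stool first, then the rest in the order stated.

stool();
translate([0, 435, 0]) staircase();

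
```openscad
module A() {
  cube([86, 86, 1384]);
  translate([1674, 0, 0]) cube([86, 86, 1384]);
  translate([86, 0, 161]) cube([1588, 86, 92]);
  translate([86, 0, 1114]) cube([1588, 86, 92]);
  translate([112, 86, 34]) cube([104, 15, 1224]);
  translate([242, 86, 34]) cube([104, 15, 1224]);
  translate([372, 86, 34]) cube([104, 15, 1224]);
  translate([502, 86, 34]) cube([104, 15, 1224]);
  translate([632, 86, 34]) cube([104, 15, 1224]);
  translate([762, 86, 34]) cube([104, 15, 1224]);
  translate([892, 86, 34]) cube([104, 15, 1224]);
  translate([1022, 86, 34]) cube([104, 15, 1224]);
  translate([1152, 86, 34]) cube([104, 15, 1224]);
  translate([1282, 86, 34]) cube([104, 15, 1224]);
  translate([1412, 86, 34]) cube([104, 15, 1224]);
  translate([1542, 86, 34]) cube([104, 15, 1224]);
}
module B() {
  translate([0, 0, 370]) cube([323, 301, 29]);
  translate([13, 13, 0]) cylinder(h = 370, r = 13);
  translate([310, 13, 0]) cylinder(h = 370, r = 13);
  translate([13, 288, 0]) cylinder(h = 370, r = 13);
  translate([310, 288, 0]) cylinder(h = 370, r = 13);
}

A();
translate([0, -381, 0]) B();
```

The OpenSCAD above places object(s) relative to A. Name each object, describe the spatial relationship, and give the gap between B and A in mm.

The stool's nearest face is 80 mm from the fence section's −y face.

A is a fence section. B is a stool. The stool is on the floor beside the fence section on its −y side. The gap between the stool and the fence section is 80 mm.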